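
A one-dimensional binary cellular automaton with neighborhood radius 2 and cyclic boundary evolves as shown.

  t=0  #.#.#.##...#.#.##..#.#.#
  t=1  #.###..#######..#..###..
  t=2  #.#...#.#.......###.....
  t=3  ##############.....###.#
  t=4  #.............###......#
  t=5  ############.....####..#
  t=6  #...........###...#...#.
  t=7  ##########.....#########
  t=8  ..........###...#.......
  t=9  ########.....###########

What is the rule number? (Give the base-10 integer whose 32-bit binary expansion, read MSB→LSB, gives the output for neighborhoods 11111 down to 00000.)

29079413

  nb #####: next=.  (t=1,i=9, bit31=0)
  nb ####.: next=.  (t=1,i=12, bit30=0)
  nb ###.#: next=.  (t=3,i=21, bit29=0)
  nb ###..: next=.  (t=1,i=4, bit28=0)
  nb ##.##: next=.  (t=3,i=22, bit27=0)
  nb ##.#.: next=.  (t=0,i=1, bit26=0)
  nb ##..#: next=.  (t=0,i=17, bit25=0)
  nb ##...: next=#  (t=0,i=8, bit24=1)
  nb #.###: next=#  (t=1,i=2, bit23=1)
  nb #.##.: next=.  (t=0,i=6, bit22=0)
  nb #.#.#: next=#  (t=0,i=2, bit21=1)
  nb #.#..: next=#  (t=2,i=2, bit20=1)
  nb #..##: next=#  (t=1,i=6, bit19=1)
  nb #..#.: next=.  (t=0,i=18, bit18=0)
  nb #...#: next=#  (t=0,i=9, bit17=1)
  nb #....: next=#  (t=2,i=10, bit16=1)
  nb .####: next=#  (t=1,i=8, bit15=1)
  nb .###.: next=.  (t=1,i=3, bit14=0)
  nb .##.#: next=#  (t=0,i=0, bit13=1)
  nb .##..: next=#  (t=0,i=7, bit12=1)
  nb .#.##: next=.  (t=0,i=5, bit11=0)
  nb .#.#.: next=#  (t=0,i=3, bit10=1)
  nb .#..#: next=#  (t=1,i=17, bit9=1)
  nb .#...: next=#  (t=2,i=3, bit8=1)
  nb ..###: next=.  (t=1,i=7, bit7=0)
  nb ..##.: next=#  (t=4,i=23, bit6=1)
  nb ..#.#: next=#  (t=0,i=11, bit5=1)
  nb ..#..: next=#  (t=1,i=16, bit4=1)
  nb ...##: next=.  (t=2,i=15, bit3=0)
  nb ...#.: next=#  (t=0,i=10, bit2=1)
  nb ....#: next=.  (t=2,i=14, bit1=0)
  nb .....: next=#  (t=2,i=11, bit0=1)
  bits 00000001101110111011011101110101 = 29079413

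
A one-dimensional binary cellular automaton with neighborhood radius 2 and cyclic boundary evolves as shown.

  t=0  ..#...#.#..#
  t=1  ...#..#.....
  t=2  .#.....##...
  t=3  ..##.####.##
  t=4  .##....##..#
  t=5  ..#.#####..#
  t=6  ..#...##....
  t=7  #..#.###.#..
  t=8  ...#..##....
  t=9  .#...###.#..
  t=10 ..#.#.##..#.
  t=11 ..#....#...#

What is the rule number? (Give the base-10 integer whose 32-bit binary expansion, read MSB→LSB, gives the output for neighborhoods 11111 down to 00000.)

  nb #####: next=#  (t=5,i=6, bit31=1)
  nb ####.: next=#  (t=3,i=7, bit30=1)
  nb ###.#: next=#  (t=3,i=8, bit29=1)
  nb ###..: next=.  (t=5,i=8, bit28=0)
  nb ##.##: next=.  (t=3,i=4, bit27=0)
  nb ##.#.: next=.  (t=7,i=8, bit26=0)
  nb ##..#: next=.  (t=3,i=0, bit25=0)
  nb ##...: next=.  (t=2,i=9, bit24=0)
  nb #.###: next=.  (t=3,i=5, bit23=0)
  nb #.##.: next=.  (t=3,i=10, bit22=0)
  nb #.#.#: next=.  (t=10,i=4, bit21=0)
  nb #.#..: next=.  (t=0,i=8, bit20=0)
  nb #..##: next=#  (t=3,i=1, bit19=1)
  nb #..#.: next=.  (t=0,i=1, bit18=0)
  nb #...#: next=.  (t=0,i=4, bit17=0)
  nb #....: next=#  (t=1,i=8, bit16=1)
  nb .####: next=.  (t=3,i=6, bit15=0)
  nb .###.: next=#  (t=7,i=6, bit14=1)
  nb .##.#: next=.  (t=3,i=3, bit13=0)
  nb .##..: next=#  (t=2,i=8, bit12=1)
  nb .#.##: next=.  (t=4,i=0, bit11=0)
  nb .#.#.: next=.  (t=0,i=7, bit10=0)
  nb .#..#: next=.  (t=0,i=0, bit9=0)
  nb .#...: next=#  (t=0,i=3, bit8=1)
  nb ..###: next=.  (t=9,i=5, bit7=0)
  nb ..##.: next=#  (t=2,i=7, bit6=1)
  nb ..#.#: next=#  (t=0,i=6, bit5=1)
  nb ..#..: next=.  (t=0,i=2, bit4=0)
  nb ...##: next=#  (t=2,i=6, bit3=1)
  nb ...#.: next=.  (t=0,i=5, bit2=0)
  nb ....#: next=#  (t=1,i=1, bit1=1)
  nb .....: next=.  (t=1,i=0, bit0=0)
  bits 11100000000010010101000101101010 = 3758707050

3758707050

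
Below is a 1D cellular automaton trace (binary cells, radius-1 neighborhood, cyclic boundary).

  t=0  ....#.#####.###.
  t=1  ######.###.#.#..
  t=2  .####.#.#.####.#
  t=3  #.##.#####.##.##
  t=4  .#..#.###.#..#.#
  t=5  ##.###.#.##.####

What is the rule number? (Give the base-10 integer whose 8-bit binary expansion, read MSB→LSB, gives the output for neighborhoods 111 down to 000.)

167

  [7] ### => #  t=0,i=7
  [6] ##. => .  t=0,i=10
  [5] #.# => #  t=0,i=5
  [4] #.. => .  t=0,i=15
  [3] .## => .  t=0,i=6
  [2] .#. => #  t=0,i=4
  [1] ..# => #  t=0,i=3
  [0] ... => #  t=0,i=0
  bits 10100111 = 167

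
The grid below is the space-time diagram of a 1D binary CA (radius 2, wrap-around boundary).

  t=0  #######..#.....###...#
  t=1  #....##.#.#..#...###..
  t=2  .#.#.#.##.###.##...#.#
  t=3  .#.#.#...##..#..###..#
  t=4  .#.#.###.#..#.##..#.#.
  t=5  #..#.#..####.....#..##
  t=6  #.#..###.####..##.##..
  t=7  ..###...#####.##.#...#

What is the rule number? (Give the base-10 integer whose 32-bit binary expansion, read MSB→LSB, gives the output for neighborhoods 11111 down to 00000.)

  #####|.  b31=0 t=0,i=1
  ####.|#  b30=1 t=0,i=5
  ###.#|.  b29=0 t=2,i=12
  ###..|#  b28=1 t=0,i=6
  ##.##|#  b27=1 t=2,i=9
  ##.#.|#  b26=1 t=1,i=7
  ##..#|.  b25=0 t=0,i=7
  ##...|#  b24=1 t=0,i=18
  #.###|#  b23=1 t=2,i=10
  #.##.|.  b22=0 t=2,i=7
  #.#.#|#  b21=1 t=1,i=8
  #.#..|#  b20=1 t=1,i=10
  #..##|#  b19=1 t=3,i=15
  #..#.|#  b18=1 t=0,i=8
  #...#|#  b17=1 t=0,i=19
  #....|.  b16=0 t=0,i=11
  .####|#  b15=1 t=0,i=0
  .###.|.  b14=0 t=0,i=16
  .##.#|.  b13=0 t=1,i=6
  .##..|.  b12=0 t=2,i=15
  .#.##|.  b11=0 t=2,i=6
  .#.#.|.  b10=0 t=1,i=9
  .#..#|#  b9=1 t=1,i=11
  .#...|#  b8=1 t=0,i=10
  ..###|.  b7=0 t=0,i=15
  ..##.|#  b6=1 t=1,i=5
  ..#.#|.  b5=0 t=2,i=19
  ..#..|.  b4=0 t=0,i=9
  ...##|.  b3=0 t=0,i=14
  ...#.|#  b2=1 t=2,i=18
  ....#|#  b1=1 t=0,i=13
  .....|.  b0=0 t=0,i=12
  bits 01011101101111101000001101000110 = 1572766534

1572766534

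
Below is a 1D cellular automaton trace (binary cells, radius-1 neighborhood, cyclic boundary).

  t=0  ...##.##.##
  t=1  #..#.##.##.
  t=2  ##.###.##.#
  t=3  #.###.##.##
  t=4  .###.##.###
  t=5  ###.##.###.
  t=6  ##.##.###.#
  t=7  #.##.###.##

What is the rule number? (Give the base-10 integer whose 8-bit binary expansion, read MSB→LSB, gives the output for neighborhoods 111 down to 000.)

188

  [7] ### => #  t=2,i=0
  [6] ##. => .  t=0,i=4
  [5] #.# => #  t=0,i=5
  [4] #.. => #  t=0,i=0
  [3] .## => #  t=0,i=3
  [2] .#. => #  t=1,i=0
  [1] ..# => .  t=0,i=2
  [0] ... => .  t=0,i=1
  bits 10111100 = 188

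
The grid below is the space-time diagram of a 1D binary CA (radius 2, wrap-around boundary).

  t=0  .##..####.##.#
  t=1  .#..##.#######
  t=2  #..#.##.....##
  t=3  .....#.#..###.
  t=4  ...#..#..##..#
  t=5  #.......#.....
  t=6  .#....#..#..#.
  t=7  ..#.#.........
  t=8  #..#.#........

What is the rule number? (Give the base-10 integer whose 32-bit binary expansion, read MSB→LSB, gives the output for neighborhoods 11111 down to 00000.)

1835541898

  [31] ##### => .  t=1,i=9
  [30] ####. => #  t=0,i=7
  [29] ###.# => #  t=0,i=8
  [28] ###.. => .  t=2,i=0
  [27] ##.## => #  t=0,i=9
  [26] ##.#. => #  t=0,i=12
  [25] ##..# => .  t=0,i=3
  [24] ##... => #  t=2,i=7
  [23] #.### => .  t=1,i=7
  [22] #.##. => #  t=0,i=1
  [21] #.#.# => #  t=0,i=13
  [20] #.#.. => .  t=1,i=1
  [19] #..## => #  t=0,i=4
  [18] #..#. => .  t=2,i=2
  [17] #...# => .  t=4,i=1
  [16] #.... => .  t=2,i=8
  [15] .#### => .  t=0,i=6
  [14] .###. => .  t=2,i=13
  [13] .##.# => #  t=0,i=11
  [12] .##.. => .  t=0,i=2
  [11] .#.## => .  t=0,i=0
  [10] .#.#. => #  t=3,i=6
  [9] .#..# => .  t=1,i=2
  [8] .#... => #  t=4,i=0
  [7] ..### => #  t=0,i=5
  [6] ..##. => .  t=1,i=4
  [5] ..#.# => .  t=2,i=3
  [4] ..#.. => .  t=4,i=3
  [3] ...## => #  t=2,i=11
  [2] ...#. => .  t=3,i=4
  [1] ....# => #  t=2,i=10
  [0] ..... => .  t=2,i=9
  bits 01101101011010000010010110001010 = 1835541898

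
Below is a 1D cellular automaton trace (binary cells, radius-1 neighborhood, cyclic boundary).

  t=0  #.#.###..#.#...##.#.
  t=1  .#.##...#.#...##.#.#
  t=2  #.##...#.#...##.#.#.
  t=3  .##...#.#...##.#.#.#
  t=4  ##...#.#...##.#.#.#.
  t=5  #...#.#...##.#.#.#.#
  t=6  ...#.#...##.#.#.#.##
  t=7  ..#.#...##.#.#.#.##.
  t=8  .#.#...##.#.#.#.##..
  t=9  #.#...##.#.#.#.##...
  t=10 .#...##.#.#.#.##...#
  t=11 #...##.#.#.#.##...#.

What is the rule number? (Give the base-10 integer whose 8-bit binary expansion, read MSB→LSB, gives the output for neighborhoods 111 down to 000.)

  ###|.  b7=0 t=0,i=5
  ##.|.  b6=0 t=0,i=6
  #.#|#  b5=1 t=0,i=1
  #..|.  b4=0 t=0,i=7
  .##|#  b3=1 t=0,i=4
  .#.|.  b2=0 t=0,i=0
  ..#|#  b1=1 t=0,i=8
  ...|.  b0=0 t=0,i=13
  bits 00101010 = 42

42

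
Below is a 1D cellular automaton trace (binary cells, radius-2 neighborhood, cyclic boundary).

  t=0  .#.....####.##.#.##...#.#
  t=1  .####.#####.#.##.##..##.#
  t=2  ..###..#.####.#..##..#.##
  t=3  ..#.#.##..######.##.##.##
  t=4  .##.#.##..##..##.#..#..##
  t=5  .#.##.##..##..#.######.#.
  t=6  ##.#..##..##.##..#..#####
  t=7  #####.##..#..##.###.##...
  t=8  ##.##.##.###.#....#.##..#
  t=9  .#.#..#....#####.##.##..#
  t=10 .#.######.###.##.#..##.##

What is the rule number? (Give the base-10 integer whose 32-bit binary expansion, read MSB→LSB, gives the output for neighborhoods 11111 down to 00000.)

  ##### -> .   bit 31 = 0  t=1,i=8
  ####. -> #   bit 30 = 1  t=0,i=9
  ###.# -> #   bit 29 = 1  t=0,i=10
  ###.. -> #   bit 28 = 1  t=2,i=4
  ##.## -> .   bit 27 = 0  t=0,i=11
  ##.#. -> #   bit 26 = 1  t=0,i=14
  ##..# -> .   bit 25 = 0  t=1,i=19
  ##... -> .   bit 24 = 0  t=0,i=19
  #.### -> .   bit 23 = 0  t=1,i=1
  #.##. -> #   bit 22 = 1  t=0,i=12
  #.#.# -> #   bit 21 = 1  t=0,i=15
  #.#.. -> #   bit 20 = 1  t=0,i=1
  #..## -> .   bit 19 = 0  t=1,i=20
  #..#. -> #   bit 18 = 1  t=2,i=6
  #...# -> .   bit 17 = 0  t=0,i=20
  #.... -> #   bit 16 = 1  t=0,i=3
  .#### -> #   bit 15 = 1  t=0,i=8
  .###. -> .   bit 14 = 0  t=2,i=3
  .##.# -> .   bit 13 = 0  t=0,i=13
  .##.. -> #   bit 12 = 1  t=0,i=18
  .#.## -> .   bit 11 = 0  t=0,i=16
  .#.#. -> .   bit 10 = 0  t=0,i=0
  .#..# -> #   bit 9 = 1  t=2,i=15
  .#... -> #   bit 8 = 1  t=0,i=2
  ..### -> #   bit 7 = 1  t=0,i=7
  ..##. -> #   bit 6 = 1  t=1,i=21
  ..#.# -> #   bit 5 = 1  t=0,i=22
  ..#.. -> #   bit 4 = 1  t=4,i=20
  ...## -> #   bit 3 = 1  t=0,i=6
  ...#. -> #   bit 2 = 1  t=0,i=21
  ....# -> .   bit 1 = 0  t=0,i=5
  ..... -> #   bit 0 = 1  t=0,i=4
  bits 01110100011101011001001111111101 = 1953862653

1953862653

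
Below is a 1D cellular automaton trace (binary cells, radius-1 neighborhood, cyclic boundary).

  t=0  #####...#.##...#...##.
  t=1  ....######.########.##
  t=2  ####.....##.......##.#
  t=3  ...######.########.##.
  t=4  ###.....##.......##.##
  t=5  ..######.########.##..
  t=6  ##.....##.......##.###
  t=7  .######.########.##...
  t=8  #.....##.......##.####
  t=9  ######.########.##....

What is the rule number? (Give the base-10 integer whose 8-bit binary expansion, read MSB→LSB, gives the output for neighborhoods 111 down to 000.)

119

  ###|.  b7=0 t=0,i=1
  ##.|#  b6=1 t=0,i=4
  #.#|#  b5=1 t=0,i=9
  #..|#  b4=1 t=0,i=5
  .##|.  b3=0 t=0,i=0
  .#.|#  b2=1 t=0,i=8
  ..#|#  b1=1 t=0,i=7
  ...|#  b0=1 t=0,i=6
  bits 01110111 = 119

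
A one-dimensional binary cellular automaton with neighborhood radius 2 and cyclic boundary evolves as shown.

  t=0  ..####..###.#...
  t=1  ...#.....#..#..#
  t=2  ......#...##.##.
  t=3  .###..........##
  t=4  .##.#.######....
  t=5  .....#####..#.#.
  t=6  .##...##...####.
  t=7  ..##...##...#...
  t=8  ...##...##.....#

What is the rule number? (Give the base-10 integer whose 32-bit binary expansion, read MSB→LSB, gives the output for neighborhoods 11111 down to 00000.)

2174017057

  [31] ##### => #  t=4,i=8
  [30] ####. => .  t=0,i=4
  [29] ###.# => .  t=0,i=10
  [28] ###.. => .  t=0,i=5
  [27] ##.## => .  t=2,i=12
  [26] ##.#. => .  t=0,i=11
  [25] ##..# => .  t=0,i=6
  [24] ##... => #  t=2,i=15
  [23] #.### => #  t=3,i=1
  [22] #.##. => .  t=2,i=13
  [21] #.#.# => .  t=4,i=4
  [20] #.#.. => #  t=0,i=12
  [19] #..## => .  t=0,i=7
  [18] #..#. => #  t=1,i=11
  [17] #...# => .  t=1,i=1
  [16] #.... => .  t=0,i=14
  [15] .#### => #  t=0,i=3
  [14] .###. => #  t=0,i=9
  [13] .##.# => .  t=2,i=11
  [12] .##.. => #  t=2,i=14
  [11] .#.## => #  t=4,i=5
  [10] .#.#. => #  t=5,i=13
  [9] .#..# => #  t=1,i=10
  [8] .#... => .  t=0,i=13
  [7] ..### => .  t=0,i=2
  [6] ..##. => .  t=2,i=10
  [5] ..#.# => #  t=5,i=12
  [4] ..#.. => .  t=1,i=3
  [3] ...## => .  t=0,i=1
  [2] ...#. => .  t=1,i=2
  [1] ....# => .  t=0,i=0
  [0] ..... => #  t=0,i=15
  bits 10000001100101001101111000100001 = 2174017057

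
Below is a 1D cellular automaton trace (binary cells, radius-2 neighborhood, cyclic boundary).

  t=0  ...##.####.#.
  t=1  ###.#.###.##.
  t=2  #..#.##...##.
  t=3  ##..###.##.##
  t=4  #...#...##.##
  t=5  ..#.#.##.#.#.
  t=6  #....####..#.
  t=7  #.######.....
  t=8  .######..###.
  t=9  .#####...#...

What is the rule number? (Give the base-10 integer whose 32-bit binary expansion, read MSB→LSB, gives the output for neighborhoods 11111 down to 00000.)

  ##### -> #   bit 31 = 1  t=7,i=4
  ####. -> #   bit 30 = 1  t=0,i=8
  ###.# -> .   bit 29 = 0  t=0,i=9
  ###.. -> .   bit 28 = 0  t=3,i=1
  ##.## -> .   bit 27 = 0  t=0,i=5
  ##.#. -> #   bit 26 = 1  t=0,i=10
  ##..# -> .   bit 25 = 0  t=3,i=2
  ##... -> .   bit 24 = 0  t=2,i=7
  #.### -> #   bit 23 = 1  t=0,i=6
  #.##. -> #   bit 22 = 1  t=1,i=10
  #.#.# -> .   bit 21 = 0  t=1,i=4
  #.#.. -> #   bit 20 = 1  t=0,i=11
  #..## -> .   bit 19 = 0  t=3,i=3
  #..#. -> .   bit 18 = 0  t=2,i=2
  #...# -> #   bit 17 = 1  t=2,i=8
  #.... -> #   bit 16 = 1  t=0,i=0
  .#### -> #   bit 15 = 1  t=0,i=7
  .###. -> .   bit 14 = 0  t=1,i=1
  .##.# -> #   bit 13 = 1  t=0,i=4
  .##.. -> #   bit 12 = 1  t=2,i=6
  .#.## -> #   bit 11 = 1  t=1,i=5
  .#.#. -> .   bit 10 = 0  t=5,i=3
  .#..# -> #   bit 9 = 1  t=2,i=1
  .#... -> .   bit 8 = 0  t=0,i=12
  ..### -> #   bit 7 = 1  t=3,i=4
  ..##. -> .   bit 6 = 0  t=0,i=3
  ..#.# -> .   bit 5 = 0  t=2,i=3
  ..#.. -> #   bit 4 = 1  t=4,i=4
  ...## -> #   bit 3 = 1  t=0,i=2
  ...#. -> .   bit 2 = 0  t=4,i=3
  ....# -> #   bit 1 = 1  t=0,i=1
  ..... -> #   bit 0 = 1  t=7,i=10
  bits 11000100110100111011101010011011 = 3302210203

3302210203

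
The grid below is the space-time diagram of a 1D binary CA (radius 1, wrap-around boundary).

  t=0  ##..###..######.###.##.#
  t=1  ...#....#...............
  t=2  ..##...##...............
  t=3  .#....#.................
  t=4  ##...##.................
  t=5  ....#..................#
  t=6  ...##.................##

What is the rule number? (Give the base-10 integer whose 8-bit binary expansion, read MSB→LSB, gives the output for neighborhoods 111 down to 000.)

6

  nb ###: next=.  (t=0,i=0, bit7=0)
  nb ##.: next=.  (t=0,i=1, bit6=0)
  nb #.#: next=.  (t=0,i=15, bit5=0)
  nb #..: next=.  (t=0,i=2, bit4=0)
  nb .##: next=.  (t=0,i=4, bit3=0)
  nb .#.: next=#  (t=1,i=3, bit2=1)
  nb ..#: next=#  (t=0,i=3, bit1=1)
  nb ...: next=.  (t=1,i=0, bit0=0)
  bits 00000110 = 6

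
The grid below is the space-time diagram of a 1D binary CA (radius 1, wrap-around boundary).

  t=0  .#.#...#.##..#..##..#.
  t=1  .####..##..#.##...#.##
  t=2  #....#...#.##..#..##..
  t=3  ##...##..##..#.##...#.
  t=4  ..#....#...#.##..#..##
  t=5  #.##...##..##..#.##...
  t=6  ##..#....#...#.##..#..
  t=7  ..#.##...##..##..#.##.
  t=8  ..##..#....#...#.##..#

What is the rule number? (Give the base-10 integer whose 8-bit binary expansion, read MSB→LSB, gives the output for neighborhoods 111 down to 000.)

52

  ###|.  b7=0 t=1,i=2
  ##.|.  b6=0 t=0,i=10
  #.#|#  b5=1 t=0,i=2
  #..|#  b4=1 t=0,i=4
  .##|.  b3=0 t=0,i=9
  .#.|#  b2=1 t=0,i=1
  ..#|.  b1=0 t=0,i=0
  ...|.  b0=0 t=0,i=5
  bits 00110100 = 52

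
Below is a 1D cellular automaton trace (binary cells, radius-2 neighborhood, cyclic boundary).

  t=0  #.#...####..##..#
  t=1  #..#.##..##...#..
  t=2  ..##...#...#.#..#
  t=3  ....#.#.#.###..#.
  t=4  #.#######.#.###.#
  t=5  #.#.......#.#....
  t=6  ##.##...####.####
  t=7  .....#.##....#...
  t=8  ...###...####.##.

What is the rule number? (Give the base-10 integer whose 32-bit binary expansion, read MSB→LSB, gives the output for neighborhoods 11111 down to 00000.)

  ##### -> .   bit 31 = 0  t=4,i=4
  ####. -> .   bit 30 = 0  t=0,i=8
  ###.# -> .   bit 29 = 0  t=4,i=8
  ###.. -> #   bit 28 = 1  t=0,i=9
  ##.## -> .   bit 27 = 0  t=4,i=1
  ##.#. -> .   bit 26 = 0  t=0,i=1
  ##..# -> #   bit 25 = 1  t=0,i=10
  ##... -> #   bit 24 = 1  t=1,i=11
  #.### -> #   bit 23 = 1  t=3,i=10
  #.##. -> .   bit 22 = 0  t=1,i=5
  #.#.# -> #   bit 21 = 1  t=3,i=6
  #.#.. -> .   bit 20 = 0  t=0,i=2
  #..## -> .   bit 19 = 0  t=0,i=11
  #..#. -> #   bit 18 = 1  t=1,i=2
  #...# -> .   bit 17 = 0  t=0,i=4
  #.... -> #   bit 16 = 1  t=3,i=0
  .#### -> .   bit 15 = 0  t=0,i=7
  .###. -> .   bit 14 = 0  t=3,i=11
  .##.# -> #   bit 13 = 1  t=0,i=0
  .##.. -> .   bit 12 = 0  t=0,i=13
  .#.## -> .   bit 11 = 0  t=1,i=4
  .#.#. -> #   bit 10 = 1  t=2,i=12
  .#..# -> .   bit 9 = 0  t=1,i=1
  .#... -> #   bit 8 = 1  t=0,i=3
  ..### -> #   bit 7 = 1  t=0,i=6
  ..##. -> .   bit 6 = 0  t=0,i=12
  ..#.# -> #   bit 5 = 1  t=1,i=3
  ..#.. -> .   bit 4 = 0  t=1,i=0
  ...## -> #   bit 3 = 1  t=0,i=5
  ...#. -> #   bit 2 = 1  t=1,i=13
  ....# -> #   bit 1 = 1  t=3,i=2
  ..... -> .   bit 0 = 0  t=3,i=1
  bits 00010011101001010010010110101110 = 329590190

329590190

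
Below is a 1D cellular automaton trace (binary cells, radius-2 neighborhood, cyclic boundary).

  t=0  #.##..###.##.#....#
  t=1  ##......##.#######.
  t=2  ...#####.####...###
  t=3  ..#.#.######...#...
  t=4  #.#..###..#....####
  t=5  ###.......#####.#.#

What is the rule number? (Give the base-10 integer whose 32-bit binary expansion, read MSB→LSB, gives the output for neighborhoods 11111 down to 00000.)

  [31] ##### => .  t=1,i=13
  [30] ####. => #  t=1,i=16
  [29] ###.# => #  t=0,i=8
  [28] ###.. => .  t=2,i=12
  [27] ##.## => #  t=0,i=1
  [26] ##.#. => #  t=0,i=12
  [25] ##..# => .  t=0,i=4
  [24] ##... => .  t=1,i=2
  [23] #.### => #  t=1,i=11
  [22] #.##. => .  t=0,i=2
  [21] #.#.# => .  t=3,i=4
  [20] #.#.. => #  t=0,i=13
  [19] #..## => .  t=0,i=5
  [18] #..#. => .  t=4,i=9
  [17] #...# => .  t=2,i=1
  [16] #.... => #  t=0,i=15
  [15] .#### => #  t=1,i=12
  [14] .###. => .  t=0,i=7
  [13] .##.# => #  t=0,i=0
  [12] .##.. => .  t=0,i=3
  [11] .#.## => #  t=3,i=5
  [10] .#.#. => .  t=3,i=3
  [9] .#..# => .  t=4,i=3
  [8] .#... => #  t=0,i=14
  [7] ..### => .  t=0,i=6
  [6] ..##. => .  t=0,i=18
  [5] ..#.# => #  t=3,i=2
  [4] ..#.. => #  t=3,i=15
  [3] ...## => #  t=0,i=17
  [2] ...#. => .  t=3,i=1
  [1] ....# => #  t=0,i=16
  [0] ..... => #  t=1,i=4
  bits 01101100100100011010100100111011 = 1821485371

1821485371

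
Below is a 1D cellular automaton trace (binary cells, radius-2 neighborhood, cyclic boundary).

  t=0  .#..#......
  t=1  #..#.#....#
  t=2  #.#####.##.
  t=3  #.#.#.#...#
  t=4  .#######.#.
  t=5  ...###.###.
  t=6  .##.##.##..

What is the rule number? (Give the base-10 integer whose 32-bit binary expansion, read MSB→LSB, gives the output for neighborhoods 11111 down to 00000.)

2763281710

  nb #####: next=#  (t=2,i=4, bit31=1)
  nb ####.: next=.  (t=2,i=5, bit30=0)
  nb ###.#: next=#  (t=2,i=6, bit29=1)
  nb ###..: next=.  (t=5,i=9, bit28=0)
  nb ##.##: next=.  (t=2,i=7, bit27=0)
  nb ##.#.: next=#  (t=2,i=10, bit26=1)
  nb ##..#: next=.  (t=1,i=1, bit25=0)
  nb ##...: next=.  (t=5,i=10, bit24=0)
  nb #.###: next=#  (t=2,i=2, bit23=1)
  nb #.##.: next=.  (t=2,i=8, bit22=0)
  nb #.#.#: next=#  (t=2,i=0, bit21=1)
  nb #.#..: next=#  (t=1,i=5, bit20=1)
  nb #..##: next=.  (t=4,i=0, bit19=0)
  nb #..#.: next=#  (t=0,i=3, bit18=1)
  nb #...#: next=.  (t=3,i=8, bit17=0)
  nb #....: next=.  (t=0,i=6, bit16=0)
  nb .####: next=.  (t=2,i=3, bit15=0)
  nb .###.: next=#  (t=5,i=4, bit14=1)
  nb .##.#: next=.  (t=2,i=9, bit13=0)
  nb .##..: next=#  (t=1,i=0, bit12=1)
  nb .#.##: next=.  (t=2,i=1, bit11=0)
  nb .#.#.: next=#  (t=1,i=4, bit10=1)
  nb .#..#: next=.  (t=0,i=2, bit9=0)
  nb .#...: next=#  (t=0,i=5, bit8=1)
  nb ..###: next=.  (t=4,i=1, bit7=0)
  nb ..##.: next=.  (t=1,i=10, bit6=0)
  nb ..#.#: next=#  (t=1,i=3, bit5=1)
  nb ..#..: next=.  (t=0,i=1, bit4=0)
  nb ...##: next=#  (t=1,i=9, bit3=1)
  nb ...#.: next=#  (t=0,i=0, bit2=1)
  nb ....#: next=#  (t=0,i=10, bit1=1)
  nb .....: next=.  (t=0,i=7, bit0=0)
  bits 10100100101101000101010100101110 = 2763281710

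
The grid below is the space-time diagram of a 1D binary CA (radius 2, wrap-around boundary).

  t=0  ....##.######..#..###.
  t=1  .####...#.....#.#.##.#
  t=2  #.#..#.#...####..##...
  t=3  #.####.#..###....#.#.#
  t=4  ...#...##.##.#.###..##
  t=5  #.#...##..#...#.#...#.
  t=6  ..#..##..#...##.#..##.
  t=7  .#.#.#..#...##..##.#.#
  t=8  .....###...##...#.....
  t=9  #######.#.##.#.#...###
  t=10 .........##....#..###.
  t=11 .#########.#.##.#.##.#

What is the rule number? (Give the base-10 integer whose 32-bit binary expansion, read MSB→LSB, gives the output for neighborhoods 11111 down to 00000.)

22334191

  ##### -> .   bit 31 = 0  t=0,i=9
  ####. -> .   bit 30 = 0  t=0,i=11
  ###.# -> .   bit 29 = 0  t=3,i=5
  ###.. -> .   bit 28 = 0  t=0,i=12
  ##.## -> .   bit 27 = 0  t=0,i=6
  ##.#. -> .   bit 26 = 0  t=1,i=20
  ##..# -> .   bit 25 = 0  t=0,i=13
  ##... -> #   bit 24 = 1  t=0,i=21
  #.### -> .   bit 23 = 0  t=0,i=7
  #.##. -> #   bit 22 = 1  t=1,i=18
  #.#.# -> .   bit 21 = 0  t=1,i=16
  #.#.. -> #   bit 20 = 1  t=2,i=2
  #..## -> .   bit 19 = 0  t=0,i=17
  #..#. -> #   bit 18 = 1  t=0,i=14
  #...# -> .   bit 17 = 0  t=1,i=6
  #.... -> .   bit 16 = 0  t=0,i=0
  .#### -> #   bit 15 = 1  t=0,i=8
  .###. -> #   bit 14 = 1  t=0,i=19
  .##.# -> .   bit 13 = 0  t=0,i=5
  .##.. -> .   bit 12 = 0  t=2,i=18
  .#.## -> #   bit 11 = 1  t=1,i=0
  .#.#. -> .   bit 10 = 0  t=1,i=15
  .#..# -> #   bit 9 = 1  t=0,i=16
  .#... -> .   bit 8 = 0  t=1,i=9
  ..### -> #   bit 7 = 1  t=0,i=18
  ..##. -> #   bit 6 = 1  t=0,i=4
  ..#.# -> #   bit 5 = 1  t=1,i=14
  ..#.. -> .   bit 4 = 0  t=0,i=15
  ...## -> #   bit 3 = 1  t=0,i=3
  ...#. -> #   bit 2 = 1  t=1,i=7
  ....# -> #   bit 1 = 1  t=0,i=2
  ..... -> #   bit 0 = 1  t=0,i=1
  bits 00000001010101001100101011101111 = 22334191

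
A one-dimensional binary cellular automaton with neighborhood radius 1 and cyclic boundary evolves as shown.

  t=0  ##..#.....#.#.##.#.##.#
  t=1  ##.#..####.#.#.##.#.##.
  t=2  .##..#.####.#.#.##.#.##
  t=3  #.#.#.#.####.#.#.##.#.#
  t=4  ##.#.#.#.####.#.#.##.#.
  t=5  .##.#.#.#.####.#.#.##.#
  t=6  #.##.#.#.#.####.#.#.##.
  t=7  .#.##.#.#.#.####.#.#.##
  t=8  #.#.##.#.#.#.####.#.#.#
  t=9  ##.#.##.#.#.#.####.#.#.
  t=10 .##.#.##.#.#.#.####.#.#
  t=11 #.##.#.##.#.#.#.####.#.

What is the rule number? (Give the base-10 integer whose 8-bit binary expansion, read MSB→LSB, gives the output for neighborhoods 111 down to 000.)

  ###|#  b7=1 t=0,i=0
  ##.|#  b6=1 t=0,i=1
  #.#|#  b5=1 t=0,i=11
  #..|.  b4=0 t=0,i=2
  .##|.  b3=0 t=0,i=14
  .#.|.  b2=0 t=0,i=4
  ..#|#  b1=1 t=0,i=3
  ...|#  b0=1 t=0,i=6
  bits 11100011 = 227

227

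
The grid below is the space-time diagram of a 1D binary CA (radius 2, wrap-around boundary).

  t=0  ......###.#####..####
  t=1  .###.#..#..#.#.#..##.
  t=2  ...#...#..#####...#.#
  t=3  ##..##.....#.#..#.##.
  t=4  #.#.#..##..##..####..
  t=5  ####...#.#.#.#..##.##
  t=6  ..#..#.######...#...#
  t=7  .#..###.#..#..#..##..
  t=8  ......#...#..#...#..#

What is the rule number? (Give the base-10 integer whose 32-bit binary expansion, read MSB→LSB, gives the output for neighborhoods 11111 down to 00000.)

  #####|.  b31=0 t=0,i=12
  ####.|#  b30=1 t=0,i=13
  ###.#|#  b29=1 t=0,i=8
  ###..|.  b28=0 t=0,i=14
  ##.##|.  b27=0 t=0,i=9
  ##.#.|.  b26=0 t=1,i=4
  ##..#|#  b25=1 t=0,i=15
  ##...|.  b24=0 t=0,i=0
  #.###|.  b23=0 t=0,i=10
  #.##.|#  b22=1 t=3,i=0
  #.#.#|#  b21=1 t=1,i=13
  #.#..|.  b20=0 t=1,i=5
  #..##|.  b19=0 t=0,i=16
  #..#.|#  b18=1 t=1,i=7
  #...#|#  b17=1 t=2,i=1
  #....|#  b16=1 t=0,i=1
  .####|#  b15=1 t=0,i=11
  .###.|.  b14=0 t=0,i=7
  .##.#|.  b13=0 t=3,i=19
  .##..|.  b12=0 t=1,i=19
  .#.##|#  b11=1 t=3,i=17
  .#.#.|#  b10=1 t=1,i=12
  .#..#|.  b9=0 t=1,i=6
  .#...|#  b8=1 t=2,i=0
  ..###|.  b7=0 t=0,i=6
  ..##.|#  b6=1 t=1,i=18
  ..#.#|#  b5=1 t=1,i=11
  ..#..|.  b4=0 t=1,i=8
  ...##|#  b3=1 t=0,i=5
  ...#.|.  b2=0 t=2,i=2
  ....#|.  b1=0 t=0,i=4
  .....|#  b0=1 t=0,i=2
  bits 01100010011001111000110101101001 = 1650953577

1650953577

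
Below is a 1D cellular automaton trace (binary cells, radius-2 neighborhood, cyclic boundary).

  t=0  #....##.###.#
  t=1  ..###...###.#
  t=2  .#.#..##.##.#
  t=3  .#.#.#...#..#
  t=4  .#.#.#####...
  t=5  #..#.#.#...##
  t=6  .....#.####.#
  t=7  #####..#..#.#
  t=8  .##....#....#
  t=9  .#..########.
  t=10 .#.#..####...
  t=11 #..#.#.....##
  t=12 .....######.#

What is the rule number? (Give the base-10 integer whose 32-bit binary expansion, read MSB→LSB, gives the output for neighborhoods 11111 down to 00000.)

2700820767

  #####|#  b31=1 t=4,i=7
  ####.|.  b30=0 t=4,i=8
  ###.#|#  b29=1 t=0,i=10
  ###..|.  b28=0 t=1,i=4
  ##.##|.  b27=0 t=0,i=7
  ##.#.|.  b26=0 t=1,i=11
  ##..#|.  b25=0 t=5,i=1
  ##...|.  b24=0 t=0,i=1
  #.###|#  b23=1 t=0,i=8
  #.##.|#  b22=1 t=0,i=12
  #.#.#|#  b21=1 t=2,i=1
  #.#..|#  b20=1 t=1,i=12
  #..##|#  b19=1 t=1,i=1
  #..#.|.  b18=0 t=3,i=11
  #...#|#  b17=1 t=1,i=6
  #....|#  b16=1 t=0,i=2
  .####|.  b15=0 t=4,i=6
  .###.|#  b14=1 t=0,i=9
  .##.#|.  b13=0 t=0,i=6
  .##..|.  b12=0 t=0,i=0
  .#.##|.  b11=0 t=4,i=4
  .#.#.|.  b10=0 t=2,i=0
  .#..#|.  b9=0 t=1,i=0
  .#...|#  b8=1 t=3,i=6
  ..###|.  b7=0 t=1,i=2
  ..##.|.  b6=0 t=0,i=5
  ..#.#|.  b5=0 t=3,i=12
  ..#..|#  b4=1 t=3,i=9
  ...##|#  b3=1 t=0,i=4
  ...#.|#  b2=1 t=3,i=8
  ....#|#  b1=1 t=0,i=3
  .....|#  b0=1 t=6,i=2
  bits 10100000111110110100000100011111 = 2700820767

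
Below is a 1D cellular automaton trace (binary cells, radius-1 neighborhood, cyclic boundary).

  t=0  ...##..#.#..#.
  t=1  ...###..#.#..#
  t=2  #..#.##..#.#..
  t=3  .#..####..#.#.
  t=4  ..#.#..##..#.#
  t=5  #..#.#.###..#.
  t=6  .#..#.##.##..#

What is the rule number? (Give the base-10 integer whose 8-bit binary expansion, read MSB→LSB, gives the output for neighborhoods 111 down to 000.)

  nb ###: next=.  (t=1,i=4, bit7=0)
  nb ##.: next=#  (t=0,i=4, bit6=1)
  nb #.#: next=#  (t=0,i=8, bit5=1)
  nb #..: next=#  (t=0,i=5, bit4=1)
  nb .##: next=#  (t=0,i=3, bit3=1)
  nb .#.: next=.  (t=0,i=7, bit2=0)
  nb ..#: next=.  (t=0,i=2, bit1=0)
  nb ...: next=.  (t=0,i=0, bit0=0)
  bits 01111000 = 120

120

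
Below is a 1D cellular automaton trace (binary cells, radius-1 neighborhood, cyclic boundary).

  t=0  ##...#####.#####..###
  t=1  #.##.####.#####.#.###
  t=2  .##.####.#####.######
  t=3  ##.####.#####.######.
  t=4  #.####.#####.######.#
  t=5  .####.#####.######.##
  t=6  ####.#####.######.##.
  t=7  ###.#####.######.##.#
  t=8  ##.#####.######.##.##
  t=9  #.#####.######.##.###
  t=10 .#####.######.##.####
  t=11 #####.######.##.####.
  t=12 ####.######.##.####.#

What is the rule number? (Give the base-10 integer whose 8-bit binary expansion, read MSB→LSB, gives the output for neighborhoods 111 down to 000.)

189

  ###|#  b7=1 t=0,i=0
  ##.|.  b6=0 t=0,i=1
  #.#|#  b5=1 t=0,i=10
  #..|#  b4=1 t=0,i=2
  .##|#  b3=1 t=0,i=5
  .#.|#  b2=1 t=1,i=16
  ..#|.  b1=0 t=0,i=4
  ...|#  b0=1 t=0,i=3
  bits 10111101 = 189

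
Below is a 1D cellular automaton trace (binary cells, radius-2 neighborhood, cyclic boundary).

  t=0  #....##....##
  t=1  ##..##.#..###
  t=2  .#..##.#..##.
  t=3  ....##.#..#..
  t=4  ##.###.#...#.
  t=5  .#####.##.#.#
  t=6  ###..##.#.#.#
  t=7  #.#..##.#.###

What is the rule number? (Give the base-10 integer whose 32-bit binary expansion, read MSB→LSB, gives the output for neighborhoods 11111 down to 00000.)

  ##### -> .   bit 31 = 0  t=1,i=12
  ####. -> .   bit 30 = 0  t=1,i=0
  ###.# -> #   bit 29 = 1  t=4,i=5
  ###.. -> #   bit 28 = 1  t=0,i=0
  ##.## -> #   bit 27 = 1  t=4,i=2
  ##.#. -> .   bit 26 = 0  t=1,i=6
  ##..# -> .   bit 25 = 0  t=1,i=2
  ##... -> #   bit 24 = 1  t=0,i=1
  #.### -> #   bit 23 = 1  t=4,i=3
  #.##. -> .   bit 22 = 0  t=4,i=0
  #.#.# -> #   bit 21 = 1  t=5,i=10
  #.#.. -> #   bit 20 = 1  t=1,i=7
  #..## -> .   bit 19 = 0  t=1,i=3
  #..#. -> .   bit 18 = 0  t=2,i=0
  #...# -> .   bit 17 = 0  t=4,i=9
  #.... -> .   bit 16 = 0  t=0,i=2
  .#### -> #   bit 15 = 1  t=1,i=11
  .###. -> #   bit 14 = 1  t=0,i=12
  .##.# -> #   bit 13 = 1  t=1,i=5
  .##.. -> .   bit 12 = 0  t=0,i=6
  .#.## -> #   bit 11 = 1  t=4,i=12
  .#.#. -> .   bit 10 = 0  t=5,i=11
  .#..# -> .   bit 9 = 0  t=1,i=8
  .#... -> #   bit 8 = 1  t=3,i=11
  ..### -> #   bit 7 = 1  t=0,i=11
  ..##. -> #   bit 6 = 1  t=0,i=5
  ..#.# -> .   bit 5 = 0  t=4,i=11
  ..#.. -> .   bit 4 = 0  t=2,i=1
  ...## -> #   bit 3 = 1  t=0,i=4
  ...#. -> #   bit 2 = 1  t=4,i=10
  ....# -> .   bit 1 = 0  t=0,i=3
  ..... -> #   bit 0 = 1  t=3,i=0
  bits 00111001101100001110100111001101 = 967895501

967895501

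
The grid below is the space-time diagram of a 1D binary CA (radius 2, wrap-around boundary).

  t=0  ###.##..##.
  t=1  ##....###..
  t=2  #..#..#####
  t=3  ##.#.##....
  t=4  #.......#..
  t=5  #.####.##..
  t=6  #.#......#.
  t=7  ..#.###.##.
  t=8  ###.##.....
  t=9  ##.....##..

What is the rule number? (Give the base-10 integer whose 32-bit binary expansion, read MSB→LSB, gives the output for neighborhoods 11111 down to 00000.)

312164597

  nb #####: next=.  (t=2,i=8, bit31=0)
  nb ####.: next=.  (t=2,i=10, bit30=0)
  nb ###.#: next=.  (t=0,i=2, bit29=0)
  nb ###..: next=#  (t=1,i=8, bit28=1)
  nb ##.##: next=.  (t=0,i=3, bit27=0)
  nb ##.#.: next=.  (t=3,i=2, bit26=0)
  nb ##..#: next=#  (t=0,i=6, bit25=1)
  nb ##...: next=.  (t=1,i=2, bit24=0)
  nb #.###: next=#  (t=0,i=0, bit23=1)
  nb #.##.: next=.  (t=0,i=4, bit22=0)
  nb #.#.#: next=.  (t=3,i=3, bit21=0)
  nb #.#..: next=#  (t=6,i=2, bit20=1)
  nb #..##: next=#  (t=0,i=7, bit19=1)
  nb #..#.: next=.  (t=2,i=2, bit18=0)
  nb #...#: next=#  (t=7,i=0, bit17=1)
  nb #....: next=#  (t=1,i=3, bit16=1)
  nb .####: next=.  (t=2,i=7, bit15=0)
  nb .###.: next=#  (t=0,i=1, bit14=1)
  nb .##.#: next=.  (t=0,i=9, bit13=0)
  nb .##..: next=.  (t=0,i=5, bit12=0)
  nb .#.##: next=.  (t=3,i=4, bit11=0)
  nb .#.#.: next=.  (t=6,i=1, bit10=0)
  nb .#..#: next=.  (t=2,i=4, bit9=0)
  nb .#...: next=.  (t=4,i=1, bit8=0)
  nb ..###: next=#  (t=1,i=6, bit7=1)
  nb ..##.: next=#  (t=0,i=8, bit6=1)
  nb ..#.#: next=#  (t=5,i=0, bit5=1)
  nb ..#..: next=#  (t=2,i=3, bit4=1)
  nb ...##: next=.  (t=1,i=5, bit3=0)
  nb ...#.: next=#  (t=4,i=7, bit2=1)
  nb ....#: next=.  (t=1,i=4, bit1=0)
  nb .....: next=#  (t=4,i=3, bit0=1)
  bits 00010010100110110100000011110101 = 312164597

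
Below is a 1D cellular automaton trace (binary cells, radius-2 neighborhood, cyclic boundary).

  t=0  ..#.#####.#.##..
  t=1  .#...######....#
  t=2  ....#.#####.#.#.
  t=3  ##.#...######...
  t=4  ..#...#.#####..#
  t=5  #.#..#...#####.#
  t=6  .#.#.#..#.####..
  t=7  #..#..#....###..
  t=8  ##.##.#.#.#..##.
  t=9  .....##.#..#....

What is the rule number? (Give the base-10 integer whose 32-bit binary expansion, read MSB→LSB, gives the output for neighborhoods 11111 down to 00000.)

  ##### -> #   bit 31 = 1  t=0,i=6
  ####. -> #   bit 30 = 1  t=0,i=7
  ###.# -> #   bit 29 = 1  t=0,i=8
  ###.. -> #   bit 28 = 1  t=1,i=10
  ##.## -> .   bit 27 = 0  t=5,i=14
  ##.#. -> #   bit 26 = 1  t=0,i=9
  ##..# -> #   bit 25 = 1  t=4,i=13
  ##... -> .   bit 24 = 0  t=0,i=14
  #.### -> .   bit 23 = 0  t=0,i=4
  #.##. -> .   bit 22 = 0  t=0,i=12
  #.#.# -> #   bit 21 = 1  t=0,i=10
  #.#.. -> .   bit 20 = 0  t=1,i=1
  #..## -> .   bit 19 = 0  t=8,i=12
  #..#. -> .   bit 18 = 0  t=4,i=1
  #...# -> .   bit 17 = 0  t=1,i=3
  #.... -> #   bit 16 = 1  t=0,i=15
  .#### -> #   bit 15 = 1  t=0,i=5
  .###. -> .   bit 14 = 0  t=7,i=12
  .##.# -> .   bit 13 = 0  t=3,i=1
  .##.. -> .   bit 12 = 0  t=0,i=13
  .#.## -> .   bit 11 = 0  t=0,i=3
  .#.#. -> .   bit 10 = 0  t=1,i=0
  .#..# -> #   bit 9 = 1  t=4,i=0
  .#... -> .   bit 8 = 0  t=1,i=2
  ..### -> .   bit 7 = 0  t=1,i=5
  ..##. -> .   bit 6 = 0  t=3,i=0
  ..#.# -> .   bit 5 = 0  t=0,i=2
  ..#.. -> #   bit 4 = 1  t=4,i=2
  ...## -> #   bit 3 = 1  t=1,i=4
  ...#. -> #   bit 2 = 1  t=0,i=1
  ....# -> .   bit 1 = 0  t=0,i=0
  ..... -> #   bit 0 = 1  t=2,i=1
  bits 11110110001000011000001000011101 = 4129391133

4129391133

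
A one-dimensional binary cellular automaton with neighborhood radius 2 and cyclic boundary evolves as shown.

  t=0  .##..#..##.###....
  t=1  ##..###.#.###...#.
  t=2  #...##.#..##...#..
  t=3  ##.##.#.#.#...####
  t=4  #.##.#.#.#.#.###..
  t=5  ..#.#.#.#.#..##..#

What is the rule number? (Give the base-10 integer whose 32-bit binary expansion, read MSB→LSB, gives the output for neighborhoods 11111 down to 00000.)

1287964637

  ##### -> .   bit 31 = 0  t=3,i=16
  ####. -> #   bit 30 = 1  t=3,i=0
  ###.# -> .   bit 29 = 0  t=1,i=6
  ###.. -> .   bit 28 = 0  t=0,i=13
  ##.## -> #   bit 27 = 1  t=0,i=10
  ##.#. -> #   bit 26 = 1  t=1,i=7
  ##..# -> .   bit 25 = 0  t=0,i=3
  ##... -> .   bit 24 = 0  t=0,i=14
  #.### -> #   bit 23 = 1  t=0,i=11
  #.##. -> #   bit 22 = 1  t=1,i=0
  #.#.# -> .   bit 21 = 0  t=1,i=8
  #.#.. -> .   bit 20 = 0  t=2,i=7
  #..## -> .   bit 19 = 0  t=0,i=7
  #..#. -> #   bit 18 = 1  t=0,i=4
  #...# -> .   bit 17 = 0  t=1,i=14
  #.... -> .   bit 16 = 0  t=0,i=15
  .#### -> #   bit 15 = 1  t=3,i=15
  .###. -> #   bit 14 = 1  t=0,i=12
  .##.# -> .   bit 13 = 0  t=0,i=9
  .##.. -> .   bit 12 = 0  t=0,i=2
  .#.## -> .   bit 11 = 0  t=1,i=9
  .#.#. -> #   bit 10 = 1  t=3,i=7
  .#..# -> #   bit 9 = 1  t=0,i=6
  .#... -> #   bit 8 = 1  t=2,i=1
  ..### -> #   bit 7 = 1  t=1,i=4
  ..##. -> #   bit 6 = 1  t=0,i=1
  ..#.# -> .   bit 5 = 0  t=1,i=16
  ..#.. -> #   bit 4 = 1  t=0,i=5
  ...## -> #   bit 3 = 1  t=0,i=0
  ...#. -> #   bit 2 = 1  t=1,i=15
  ....# -> .   bit 1 = 0  t=0,i=17
  ..... -> #   bit 0 = 1  t=0,i=16
  bits 01001100110001001100011111011101 = 1287964637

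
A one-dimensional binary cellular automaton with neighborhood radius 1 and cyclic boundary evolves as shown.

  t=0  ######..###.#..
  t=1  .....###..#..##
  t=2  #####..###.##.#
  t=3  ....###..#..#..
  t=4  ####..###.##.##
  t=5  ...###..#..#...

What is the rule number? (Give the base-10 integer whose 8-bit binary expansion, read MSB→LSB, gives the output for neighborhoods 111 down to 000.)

83

  nb ###: next=.  (t=0,i=1, bit7=0)
  nb ##.: next=#  (t=0,i=5, bit6=1)
  nb #.#: next=.  (t=0,i=11, bit5=0)
  nb #..: next=#  (t=0,i=6, bit4=1)
  nb .##: next=.  (t=0,i=0, bit3=0)
  nb .#.: next=.  (t=0,i=12, bit2=0)
  nb ..#: next=#  (t=0,i=7, bit1=1)
  nb ...: next=#  (t=1,i=1, bit0=1)
  bits 01010011 = 83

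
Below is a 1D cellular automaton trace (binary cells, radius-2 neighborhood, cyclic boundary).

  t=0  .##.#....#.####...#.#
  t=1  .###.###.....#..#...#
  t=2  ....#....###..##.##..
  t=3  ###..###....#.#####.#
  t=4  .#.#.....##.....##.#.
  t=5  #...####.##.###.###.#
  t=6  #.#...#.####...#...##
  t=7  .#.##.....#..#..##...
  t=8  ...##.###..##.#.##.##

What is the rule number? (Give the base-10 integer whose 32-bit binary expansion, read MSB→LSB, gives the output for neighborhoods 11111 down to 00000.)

3462869827

  nb #####: next=#  (t=3,i=16, bit31=1)
  nb ####.: next=#  (t=0,i=13, bit30=1)
  nb ###.#: next=.  (t=1,i=3, bit29=0)
  nb ###..: next=.  (t=0,i=14, bit28=0)
  nb ##.##: next=#  (t=1,i=4, bit27=1)
  nb ##.#.: next=#  (t=0,i=3, bit26=1)
  nb ##..#: next=#  (t=2,i=12, bit25=1)
  nb ##...: next=.  (t=0,i=15, bit24=0)
  nb #.###: next=.  (t=0,i=11, bit23=0)
  nb #.##.: next=#  (t=0,i=1, bit22=1)
  nb #.#.#: next=#  (t=0,i=20, bit21=1)
  nb #.#..: next=.  (t=0,i=4, bit20=0)
  nb #..##: next=.  (t=2,i=13, bit19=0)
  nb #..#.: next=#  (t=1,i=15, bit18=1)
  nb #...#: next=#  (t=0,i=16, bit17=1)
  nb #....: next=#  (t=0,i=6, bit16=1)
  nb .####: next=.  (t=0,i=12, bit15=0)
  nb .###.: next=.  (t=1,i=2, bit14=0)
  nb .##.#: next=#  (t=0,i=2, bit13=1)
  nb .##..: next=#  (t=2,i=18, bit12=1)
  nb .#.##: next=.  (t=0,i=0, bit11=0)
  nb .#.#.: next=.  (t=0,i=19, bit10=0)
  nb .#..#: next=#  (t=1,i=14, bit9=1)
  nb .#...: next=#  (t=0,i=5, bit8=1)
  nb ..###: next=.  (t=2,i=9, bit7=0)
  nb ..##.: next=#  (t=2,i=14, bit6=1)
  nb ..#.#: next=.  (t=0,i=9, bit5=0)
  nb ..#..: next=.  (t=1,i=13, bit4=0)
  nb ...##: next=.  (t=2,i=8, bit3=0)
  nb ...#.: next=.  (t=0,i=8, bit2=0)
  nb ....#: next=#  (t=0,i=7, bit1=1)
  nb .....: next=#  (t=1,i=10, bit0=1)
  bits 11001110011001110011001101000011 = 3462869827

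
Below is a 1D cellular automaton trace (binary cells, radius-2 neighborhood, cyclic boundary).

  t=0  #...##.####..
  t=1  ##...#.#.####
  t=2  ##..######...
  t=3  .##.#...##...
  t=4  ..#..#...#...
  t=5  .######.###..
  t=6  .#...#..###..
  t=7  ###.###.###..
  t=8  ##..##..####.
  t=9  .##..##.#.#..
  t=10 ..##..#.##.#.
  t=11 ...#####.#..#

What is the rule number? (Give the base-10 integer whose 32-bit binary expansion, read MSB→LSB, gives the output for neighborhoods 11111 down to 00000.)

  ##### -> .   bit 31 = 0  t=1,i=11
  ####. -> #   bit 30 = 1  t=0,i=9
  ###.# -> .   bit 29 = 0  t=5,i=6
  ###.. -> #   bit 28 = 1  t=0,i=10
  ##.## -> .   bit 27 = 0  t=0,i=6
  ##.#. -> .   bit 26 = 0  t=3,i=3
  ##..# -> #   bit 25 = 1  t=0,i=11
  ##... -> .   bit 24 = 0  t=1,i=2
  #.### -> #   bit 23 = 1  t=0,i=7
  #.##. -> .   bit 22 = 0  t=8,i=0
  #.#.# -> #   bit 21 = 1  t=1,i=7
  #.#.. -> .   bit 20 = 0  t=3,i=4
  #..## -> .   bit 19 = 0  t=2,i=3
  #..#. -> #   bit 18 = 1  t=0,i=12
  #...# -> .   bit 17 = 0  t=0,i=2
  #.... -> .   bit 16 = 0  t=3,i=11
  .#### -> .   bit 15 = 0  t=0,i=8
  .###. -> #   bit 14 = 1  t=5,i=9
  .##.# -> #   bit 13 = 1  t=0,i=5
  .##.. -> #   bit 12 = 1  t=2,i=1
  .#.## -> #   bit 11 = 1  t=1,i=8
  .#.#. -> #   bit 10 = 1  t=1,i=6
  .#..# -> #   bit 9 = 1  t=4,i=3
  .#... -> #   bit 8 = 1  t=0,i=1
  ..### -> #   bit 7 = 1  t=2,i=4
  ..##. -> .   bit 6 = 0  t=0,i=4
  ..#.# -> #   bit 5 = 1  t=1,i=5
  ..#.. -> #   bit 4 = 1  t=0,i=0
  ...## -> .   bit 3 = 0  t=0,i=3
  ...#. -> #   bit 2 = 1  t=1,i=4
  ....# -> .   bit 1 = 0  t=3,i=12
  ..... -> .   bit 0 = 0  t=4,i=12
  bits 01010010101001000111111110110100 = 1386512308

1386512308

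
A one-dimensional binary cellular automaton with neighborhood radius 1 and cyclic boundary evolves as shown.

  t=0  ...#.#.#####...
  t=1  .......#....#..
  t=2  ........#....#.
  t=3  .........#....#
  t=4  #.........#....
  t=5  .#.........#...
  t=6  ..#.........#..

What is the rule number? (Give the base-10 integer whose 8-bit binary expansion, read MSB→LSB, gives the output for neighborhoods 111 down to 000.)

24

  nb ###: next=.  (t=0,i=8, bit7=0)
  nb ##.: next=.  (t=0,i=11, bit6=0)
  nb #.#: next=.  (t=0,i=4, bit5=0)
  nb #..: next=#  (t=0,i=12, bit4=1)
  nb .##: next=#  (t=0,i=7, bit3=1)
  nb .#.: next=.  (t=0,i=3, bit2=0)
  nb ..#: next=.  (t=0,i=2, bit1=0)
  nb ...: next=.  (t=0,i=0, bit0=0)
  bits 00011000 = 24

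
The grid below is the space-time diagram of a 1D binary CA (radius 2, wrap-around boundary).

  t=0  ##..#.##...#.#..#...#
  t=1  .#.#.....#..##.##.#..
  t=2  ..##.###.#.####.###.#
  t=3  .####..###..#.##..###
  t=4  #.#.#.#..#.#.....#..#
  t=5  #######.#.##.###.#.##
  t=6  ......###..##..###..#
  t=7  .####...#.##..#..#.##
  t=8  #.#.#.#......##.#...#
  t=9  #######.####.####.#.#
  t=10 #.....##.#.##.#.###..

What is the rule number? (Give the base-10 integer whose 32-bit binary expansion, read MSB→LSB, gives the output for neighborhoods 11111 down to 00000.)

1010803795

  ##### -> .   bit 31 = 0  t=5,i=0
  ####. -> .   bit 30 = 0  t=2,i=13
  ###.# -> #   bit 29 = 1  t=2,i=7
  ###.. -> #   bit 28 = 1  t=0,i=1
  ##.## -> #   bit 27 = 1  t=1,i=14
  ##.#. -> #   bit 26 = 1  t=1,i=17
  ##..# -> .   bit 25 = 0  t=0,i=2
  ##... -> .   bit 24 = 0  t=0,i=8
  #.### -> .   bit 23 = 0  t=2,i=5
  #.##. -> .   bit 22 = 0  t=0,i=6
  #.#.# -> #   bit 21 = 1  t=2,i=9
  #.#.. -> #   bit 20 = 1  t=0,i=13
  #..## -> #   bit 19 = 1  t=1,i=11
  #..#. -> #   bit 18 = 1  t=0,i=3
  #...# -> #   bit 17 = 1  t=0,i=9
  #.... -> #   bit 16 = 1  t=1,i=5
  .#### -> #   bit 15 = 1  t=2,i=12
  .###. -> .   bit 14 = 0  t=0,i=0
  .##.# -> #   bit 13 = 1  t=1,i=13
  .##.. -> .   bit 12 = 0  t=0,i=7
  .#.## -> .   bit 11 = 0  t=0,i=5
  .#.#. -> #   bit 10 = 1  t=0,i=12
  .#..# -> .   bit 9 = 0  t=0,i=14
  .#... -> .   bit 8 = 0  t=0,i=17
  ..### -> .   bit 7 = 0  t=0,i=20
  ..##. -> #   bit 6 = 1  t=1,i=12
  ..#.# -> .   bit 5 = 0  t=0,i=4
  ..#.. -> #   bit 4 = 1  t=0,i=16
  ...## -> .   bit 3 = 0  t=0,i=19
  ...#. -> .   bit 2 = 0  t=0,i=10
  ....# -> #   bit 1 = 1  t=1,i=7
  ..... -> #   bit 0 = 1  t=1,i=6
  bits 00111100001111111010010001010011 = 1010803795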